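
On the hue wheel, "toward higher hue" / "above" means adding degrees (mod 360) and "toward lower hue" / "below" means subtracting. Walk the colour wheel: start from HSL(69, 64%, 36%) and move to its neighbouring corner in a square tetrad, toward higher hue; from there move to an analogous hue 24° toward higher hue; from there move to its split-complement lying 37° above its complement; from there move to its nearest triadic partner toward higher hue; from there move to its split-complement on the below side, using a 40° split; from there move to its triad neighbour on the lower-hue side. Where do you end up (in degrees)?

180°

square ↑ +90°: 69 + 90 = 159°
analog 24° ↑ +24°: 159 + 24 = 183°
split-comp 37° ↑ +217°: 183 + 217 = 400 → 400 − 360 = 40°
triadic ↑ +120°: 40 + 120 = 160°
split-comp 40° ↓ +140°: 160 + 140 = 300°
triadic ↓ −120°: 300 − 120 = 180°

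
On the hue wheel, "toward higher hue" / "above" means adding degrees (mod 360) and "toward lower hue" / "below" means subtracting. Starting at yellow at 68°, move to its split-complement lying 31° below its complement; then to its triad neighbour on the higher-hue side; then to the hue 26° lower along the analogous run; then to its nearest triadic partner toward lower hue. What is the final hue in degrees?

split-comp 31° ↓ +149°: 68 + 149 = 217°
triadic ↑ +120°: 217 + 120 = 337°
analog 26° ↓ −26°: 337 − 26 = 311°
triadic ↓ −120°: 311 − 120 = 191°

191°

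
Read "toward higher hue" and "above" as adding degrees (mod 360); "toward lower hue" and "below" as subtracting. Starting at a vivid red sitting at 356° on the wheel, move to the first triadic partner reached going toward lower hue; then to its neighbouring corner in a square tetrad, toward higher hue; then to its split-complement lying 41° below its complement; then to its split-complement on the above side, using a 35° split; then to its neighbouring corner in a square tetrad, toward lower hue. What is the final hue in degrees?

356 − 120 = 236°   (triadic ↓)
236 + 90 = 326°   (square ↑)
326 + 139 = 465 → 465 − 360 = 105°   (split-comp 41° ↓)
105 + 215 = 320°   (split-comp 35° ↑)
320 − 90 = 230°   (square ↓)

230°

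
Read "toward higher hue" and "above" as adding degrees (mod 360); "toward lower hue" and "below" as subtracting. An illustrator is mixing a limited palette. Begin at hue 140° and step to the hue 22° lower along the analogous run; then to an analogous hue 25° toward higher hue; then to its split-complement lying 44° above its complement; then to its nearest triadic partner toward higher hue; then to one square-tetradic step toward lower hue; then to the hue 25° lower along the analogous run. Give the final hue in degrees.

analog 22° ↓ −22°: 140 − 22 = 118°
analog 25° ↑ +25°: 118 + 25 = 143°
split-comp 44° ↑ +224°: 143 + 224 = 367 → 367 − 360 = 7°
triadic ↑ +120°: 7 + 120 = 127°
square ↓ −90°: 127 − 90 = 37°
analog 25° ↓ −25°: 37 − 25 = 12°

12°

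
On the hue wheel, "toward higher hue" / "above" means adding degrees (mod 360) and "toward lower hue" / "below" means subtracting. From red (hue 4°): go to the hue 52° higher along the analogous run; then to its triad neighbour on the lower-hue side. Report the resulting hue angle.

296°

analog 52° ↑ +52°: 4 + 52 = 56°
triadic ↓ −120°: 56 − 120 = -64 → -64 + 360 = 296°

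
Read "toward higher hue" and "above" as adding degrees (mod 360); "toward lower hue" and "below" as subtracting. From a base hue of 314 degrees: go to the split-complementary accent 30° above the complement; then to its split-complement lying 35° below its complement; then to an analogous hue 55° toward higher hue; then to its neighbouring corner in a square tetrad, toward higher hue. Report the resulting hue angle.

split-comp 30° ↑ +210°: 314 + 210 = 524 → 524 − 360 = 164°
split-comp 35° ↓ +145°: 164 + 145 = 309°
analog 55° ↑ +55°: 309 + 55 = 364 → 364 − 360 = 4°
square ↑ +90°: 4 + 90 = 94°

94°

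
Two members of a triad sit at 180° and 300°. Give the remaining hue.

60°

A triad spaces three hues 120° apart.
The full set is {60°, 180°, 300°}.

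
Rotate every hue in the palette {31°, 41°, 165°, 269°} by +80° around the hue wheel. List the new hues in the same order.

111°, 121°, 245°, 349°

31 + 80 = 111°
41 + 80 = 121°
165 + 80 = 245°
269 + 80 = 349°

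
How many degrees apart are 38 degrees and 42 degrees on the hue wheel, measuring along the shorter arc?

4°

|38 − 42| = 4.
4 ≤ 180, so the shorter arc is 4°.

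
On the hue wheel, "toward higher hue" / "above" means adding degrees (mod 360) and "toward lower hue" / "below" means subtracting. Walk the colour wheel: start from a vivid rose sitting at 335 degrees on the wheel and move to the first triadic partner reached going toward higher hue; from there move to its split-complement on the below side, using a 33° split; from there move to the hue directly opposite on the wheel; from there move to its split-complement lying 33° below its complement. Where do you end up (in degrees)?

209°

triadic ↑ +120°: 335 + 120 = 455 → 455 − 360 = 95°
split-comp 33° ↓ +147°: 95 + 147 = 242°
complement +180°: 242 + 180 = 422 → 422 − 360 = 62°
split-comp 33° ↓ +147°: 62 + 147 = 209°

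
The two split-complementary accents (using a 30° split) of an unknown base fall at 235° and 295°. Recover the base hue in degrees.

85°

The accents sit 30° either side of the complement, so the complement is their short-arc midpoint on the wheel.
Short-arc midpoint of 235° and 295°: 265°.
Base is 180° from the complement: 265 − 180 = 85°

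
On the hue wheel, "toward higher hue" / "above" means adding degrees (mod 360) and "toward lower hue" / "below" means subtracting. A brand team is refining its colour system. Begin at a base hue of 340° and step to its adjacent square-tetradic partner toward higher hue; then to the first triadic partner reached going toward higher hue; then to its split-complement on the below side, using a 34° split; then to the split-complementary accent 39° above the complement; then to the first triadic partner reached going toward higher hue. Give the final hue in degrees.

315°

+90° (square ↑): 340 + 90 = 430 → 430 − 360 = 70°
+120° (triadic ↑): 70 + 120 = 190°
+146° (split-comp 34° ↓): 190 + 146 = 336°
+219° (split-comp 39° ↑): 336 + 219 = 555 → 555 − 360 = 195°
+120° (triadic ↑): 195 + 120 = 315°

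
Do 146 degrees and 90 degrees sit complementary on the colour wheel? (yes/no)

Angular distance: |146 − 90| = 56 = 56°.
Complementary requires 180°.

no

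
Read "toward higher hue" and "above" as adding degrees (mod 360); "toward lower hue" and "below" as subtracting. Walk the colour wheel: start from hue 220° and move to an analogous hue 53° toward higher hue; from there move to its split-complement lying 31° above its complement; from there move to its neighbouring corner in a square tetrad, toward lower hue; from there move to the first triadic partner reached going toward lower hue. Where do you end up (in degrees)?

274°

+53° (analog 53° ↑): 220 + 53 = 273°
+211° (split-comp 31° ↑): 273 + 211 = 484 → 484 − 360 = 124°
−90° (square ↓): 124 − 90 = 34°
−120° (triadic ↓): 34 − 120 = -86 → -86 + 360 = 274°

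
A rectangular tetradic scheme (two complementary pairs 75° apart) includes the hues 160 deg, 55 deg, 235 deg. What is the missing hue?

A rectangular tetradic uses two complementary pairs 75° apart: offsets 0°, 75°, 180°, 255°.
Among {55°, 160°, 235°}, 235° and 55° are a 180° pair.
The remaining hue 160° needs its own complement: 160 + 180 = 340°

340°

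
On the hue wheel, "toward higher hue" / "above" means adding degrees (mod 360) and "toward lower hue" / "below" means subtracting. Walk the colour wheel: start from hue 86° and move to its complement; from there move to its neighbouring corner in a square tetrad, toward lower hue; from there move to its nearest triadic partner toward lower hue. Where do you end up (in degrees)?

56°

+180° (complement): 86 + 180 = 266°
−90° (square ↓): 266 − 90 = 176°
−120° (triadic ↓): 176 − 120 = 56°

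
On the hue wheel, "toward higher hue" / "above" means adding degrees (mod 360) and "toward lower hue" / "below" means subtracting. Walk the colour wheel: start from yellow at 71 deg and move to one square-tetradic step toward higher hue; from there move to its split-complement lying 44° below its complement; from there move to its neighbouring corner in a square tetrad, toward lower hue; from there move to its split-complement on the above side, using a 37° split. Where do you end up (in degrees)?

71 + 90 = 161°   (square ↑)
161 + 136 = 297°   (split-comp 44° ↓)
297 − 90 = 207°   (square ↓)
207 + 217 = 424 → 424 − 360 = 64°   (split-comp 37° ↑)

64°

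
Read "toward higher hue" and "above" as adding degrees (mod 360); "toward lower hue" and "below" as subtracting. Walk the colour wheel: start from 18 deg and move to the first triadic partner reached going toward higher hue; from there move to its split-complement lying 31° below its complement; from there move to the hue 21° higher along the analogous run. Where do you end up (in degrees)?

18 + 120 = 138°   (triadic ↑)
138 + 149 = 287°   (split-comp 31° ↓)
287 + 21 = 308°   (analog 21° ↑)

308°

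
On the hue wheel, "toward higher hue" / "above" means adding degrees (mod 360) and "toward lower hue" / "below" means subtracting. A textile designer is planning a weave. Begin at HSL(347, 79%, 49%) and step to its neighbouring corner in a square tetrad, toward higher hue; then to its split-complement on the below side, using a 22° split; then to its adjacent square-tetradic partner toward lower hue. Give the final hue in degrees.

145°

347 + 90 = 437 → 437 − 360 = 77°   (square ↑)
77 + 158 = 235°   (split-comp 22° ↓)
235 − 90 = 145°   (square ↓)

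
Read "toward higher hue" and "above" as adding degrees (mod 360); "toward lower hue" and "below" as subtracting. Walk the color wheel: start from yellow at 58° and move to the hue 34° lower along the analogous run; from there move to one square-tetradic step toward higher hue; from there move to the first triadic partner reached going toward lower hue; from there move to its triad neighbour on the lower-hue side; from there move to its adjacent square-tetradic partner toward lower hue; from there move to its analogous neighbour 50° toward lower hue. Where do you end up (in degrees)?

58 − 34 = 24°   (analog 34° ↓)
24 + 90 = 114°   (square ↑)
114 − 120 = -6 → -6 + 360 = 354°   (triadic ↓)
354 − 120 = 234°   (triadic ↓)
234 − 90 = 144°   (square ↓)
144 − 50 = 94°   (analog 50° ↓)

94°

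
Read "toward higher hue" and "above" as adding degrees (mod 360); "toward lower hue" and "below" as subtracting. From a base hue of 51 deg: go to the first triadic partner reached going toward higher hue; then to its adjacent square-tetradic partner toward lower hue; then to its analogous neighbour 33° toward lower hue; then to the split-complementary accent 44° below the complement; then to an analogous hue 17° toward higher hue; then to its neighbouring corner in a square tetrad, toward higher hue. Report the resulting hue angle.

291°

+120° (triadic ↑): 51 + 120 = 171°
−90° (square ↓): 171 − 90 = 81°
−33° (analog 33° ↓): 81 − 33 = 48°
+136° (split-comp 44° ↓): 48 + 136 = 184°
+17° (analog 17° ↑): 184 + 17 = 201°
+90° (square ↑): 201 + 90 = 291°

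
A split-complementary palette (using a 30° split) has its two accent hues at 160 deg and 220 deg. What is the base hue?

10°

The accents sit 30° either side of the complement, so the complement is their short-arc midpoint on the wheel.
Short-arc midpoint of 160° and 220°: 190°.
Base is 180° from the complement: 190 − 180 = 10°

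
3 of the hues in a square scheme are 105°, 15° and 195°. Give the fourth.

285°

A square tetradic scheme places four hues every 90°.
The full set through 15° is {15°, 105°, 195°, 285°}.
Given {15°, 105°, 195°}, the missing hue is 285°.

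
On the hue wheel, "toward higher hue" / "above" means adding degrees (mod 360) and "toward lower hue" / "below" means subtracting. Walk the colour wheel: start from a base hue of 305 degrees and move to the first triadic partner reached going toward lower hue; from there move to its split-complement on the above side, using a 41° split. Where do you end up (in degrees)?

46°

305 − 120 = 185°   (triadic ↓)
185 + 221 = 406 → 406 − 360 = 46°   (split-comp 41° ↑)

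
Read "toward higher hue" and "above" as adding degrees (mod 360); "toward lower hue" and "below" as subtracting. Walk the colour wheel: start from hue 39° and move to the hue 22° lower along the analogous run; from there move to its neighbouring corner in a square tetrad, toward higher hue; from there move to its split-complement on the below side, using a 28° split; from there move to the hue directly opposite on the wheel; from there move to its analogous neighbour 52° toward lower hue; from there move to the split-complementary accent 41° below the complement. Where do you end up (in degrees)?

166°

analog 22° ↓ −22°: 39 − 22 = 17°
square ↑ +90°: 17 + 90 = 107°
split-comp 28° ↓ +152°: 107 + 152 = 259°
complement +180°: 259 + 180 = 439 → 439 − 360 = 79°
analog 52° ↓ −52°: 79 − 52 = 27°
split-comp 41° ↓ +139°: 27 + 139 = 166°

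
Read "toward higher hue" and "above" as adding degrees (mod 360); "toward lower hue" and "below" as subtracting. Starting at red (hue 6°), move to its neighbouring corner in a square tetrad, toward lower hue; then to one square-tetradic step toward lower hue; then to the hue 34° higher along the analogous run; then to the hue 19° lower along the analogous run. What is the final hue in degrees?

square ↓ −90°: 6 − 90 = -84 → -84 + 360 = 276°
square ↓ −90°: 276 − 90 = 186°
analog 34° ↑ +34°: 186 + 34 = 220°
analog 19° ↓ −19°: 220 − 19 = 201°

201°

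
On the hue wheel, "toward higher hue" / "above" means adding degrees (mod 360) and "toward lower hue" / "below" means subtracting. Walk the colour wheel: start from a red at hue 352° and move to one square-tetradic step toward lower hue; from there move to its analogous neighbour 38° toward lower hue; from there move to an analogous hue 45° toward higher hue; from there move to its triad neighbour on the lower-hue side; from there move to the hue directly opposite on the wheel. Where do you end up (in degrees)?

329°

−90° (square ↓): 352 − 90 = 262°
−38° (analog 38° ↓): 262 − 38 = 224°
+45° (analog 45° ↑): 224 + 45 = 269°
−120° (triadic ↓): 269 − 120 = 149°
+180° (complement): 149 + 180 = 329°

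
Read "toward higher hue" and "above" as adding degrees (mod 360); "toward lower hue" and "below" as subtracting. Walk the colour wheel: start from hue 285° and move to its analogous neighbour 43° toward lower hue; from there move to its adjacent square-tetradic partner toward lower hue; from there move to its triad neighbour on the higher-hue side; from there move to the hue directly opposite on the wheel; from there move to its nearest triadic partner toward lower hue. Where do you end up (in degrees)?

332°

285 − 43 = 242°   (analog 43° ↓)
242 − 90 = 152°   (square ↓)
152 + 120 = 272°   (triadic ↑)
272 + 180 = 452 → 452 − 360 = 92°   (complement)
92 − 120 = -28 → -28 + 360 = 332°   (triadic ↓)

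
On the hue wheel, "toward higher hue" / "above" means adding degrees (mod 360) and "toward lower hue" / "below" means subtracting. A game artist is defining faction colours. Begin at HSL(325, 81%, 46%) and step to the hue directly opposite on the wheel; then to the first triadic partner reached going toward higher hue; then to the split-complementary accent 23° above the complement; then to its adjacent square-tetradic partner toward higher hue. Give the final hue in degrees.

198°

325 + 180 = 505 → 505 − 360 = 145°   (complement)
145 + 120 = 265°   (triadic ↑)
265 + 203 = 468 → 468 − 360 = 108°   (split-comp 23° ↑)
108 + 90 = 198°   (square ↑)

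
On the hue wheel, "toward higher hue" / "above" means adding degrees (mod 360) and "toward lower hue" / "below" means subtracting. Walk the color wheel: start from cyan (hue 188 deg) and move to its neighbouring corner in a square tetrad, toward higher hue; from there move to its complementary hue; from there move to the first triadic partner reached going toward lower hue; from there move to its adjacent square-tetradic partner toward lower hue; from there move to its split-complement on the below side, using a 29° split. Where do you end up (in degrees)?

39°

188 + 90 = 278°   (square ↑)
278 + 180 = 458 → 458 − 360 = 98°   (complement)
98 − 120 = -22 → -22 + 360 = 338°   (triadic ↓)
338 − 90 = 248°   (square ↓)
248 + 151 = 399 → 399 − 360 = 39°   (split-comp 29° ↓)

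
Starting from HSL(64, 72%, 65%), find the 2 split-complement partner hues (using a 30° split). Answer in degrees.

214° and 274°

Split-complementary hues sit 30° either side of the complement.
Complement of 64°: 64 + 180 = 244°
244 − 30 = 214°
244 + 30 = 274°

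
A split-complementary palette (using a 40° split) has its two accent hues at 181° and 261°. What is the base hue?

41°

The accents sit 40° either side of the complement, so the complement is their short-arc midpoint on the wheel.
Short-arc midpoint of 181° and 261°: 221°.
Base is 180° from the complement: 221 − 180 = 41°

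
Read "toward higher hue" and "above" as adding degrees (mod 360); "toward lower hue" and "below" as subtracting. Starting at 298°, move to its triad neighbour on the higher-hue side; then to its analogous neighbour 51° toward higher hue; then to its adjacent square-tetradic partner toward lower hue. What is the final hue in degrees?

298 + 120 = 418 → 418 − 360 = 58°   (triadic ↑)
58 + 51 = 109°   (analog 51° ↑)
109 − 90 = 19°   (square ↓)

19°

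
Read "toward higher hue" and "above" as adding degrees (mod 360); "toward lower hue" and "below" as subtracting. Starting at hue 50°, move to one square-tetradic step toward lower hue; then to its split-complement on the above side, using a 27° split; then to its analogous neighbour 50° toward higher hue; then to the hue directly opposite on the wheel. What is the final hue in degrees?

37°

square ↓ −90°: 50 − 90 = -40 → -40 + 360 = 320°
split-comp 27° ↑ +207°: 320 + 207 = 527 → 527 − 360 = 167°
analog 50° ↑ +50°: 167 + 50 = 217°
complement +180°: 217 + 180 = 397 → 397 − 360 = 37°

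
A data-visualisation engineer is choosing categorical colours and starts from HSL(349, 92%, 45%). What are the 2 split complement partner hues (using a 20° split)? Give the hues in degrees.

Complement of 349°: 349 + 180 = 529 → 529 − 360 = 169°
169 − 20 = 149°
169 + 20 = 189°

149° and 189°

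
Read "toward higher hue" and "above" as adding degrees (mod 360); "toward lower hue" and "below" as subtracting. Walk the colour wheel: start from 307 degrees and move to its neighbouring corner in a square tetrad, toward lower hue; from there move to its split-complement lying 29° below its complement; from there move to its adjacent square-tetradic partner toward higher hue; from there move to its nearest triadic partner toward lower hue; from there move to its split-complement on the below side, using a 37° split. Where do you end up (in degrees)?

square ↓ −90°: 307 − 90 = 217°
split-comp 29° ↓ +151°: 217 + 151 = 368 → 368 − 360 = 8°
square ↑ +90°: 8 + 90 = 98°
triadic ↓ −120°: 98 − 120 = -22 → -22 + 360 = 338°
split-comp 37° ↓ +143°: 338 + 143 = 481 → 481 − 360 = 121°

121°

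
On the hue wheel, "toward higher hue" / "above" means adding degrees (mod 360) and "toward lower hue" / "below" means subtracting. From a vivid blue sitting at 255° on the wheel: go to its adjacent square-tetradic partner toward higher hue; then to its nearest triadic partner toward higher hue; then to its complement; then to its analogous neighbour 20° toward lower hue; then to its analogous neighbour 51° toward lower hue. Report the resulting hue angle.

214°

square ↑ +90°: 255 + 90 = 345°
triadic ↑ +120°: 345 + 120 = 465 → 465 − 360 = 105°
complement +180°: 105 + 180 = 285°
analog 20° ↓ −20°: 285 − 20 = 265°
analog 51° ↓ −51°: 265 − 51 = 214°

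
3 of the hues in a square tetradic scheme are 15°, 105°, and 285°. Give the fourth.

195°

A square tetradic scheme places four hues every 90°.
The full set through 15° is {15°, 105°, 195°, 285°}.
Given {15°, 105°, 285°}, the missing hue is 195°.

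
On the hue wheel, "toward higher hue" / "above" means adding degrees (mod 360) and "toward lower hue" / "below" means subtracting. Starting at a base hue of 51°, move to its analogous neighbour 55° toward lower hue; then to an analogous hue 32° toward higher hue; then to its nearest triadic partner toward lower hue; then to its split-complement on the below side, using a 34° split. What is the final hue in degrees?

−55° (analog 55° ↓): 51 − 55 = -4 → -4 + 360 = 356°
+32° (analog 32° ↑): 356 + 32 = 388 → 388 − 360 = 28°
−120° (triadic ↓): 28 − 120 = -92 → -92 + 360 = 268°
+146° (split-comp 34° ↓): 268 + 146 = 414 → 414 − 360 = 54°

54°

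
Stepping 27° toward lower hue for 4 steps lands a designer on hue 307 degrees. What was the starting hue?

4 steps of 27° (toward lower hue) give a net shift of −108°.
Start = end − shift: 307 + 108 = 415 → 415 − 360 = 55°

55°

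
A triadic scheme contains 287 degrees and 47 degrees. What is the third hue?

A triad spaces three hues 120° apart.
The full set is {47°, 167°, 287°}.

167°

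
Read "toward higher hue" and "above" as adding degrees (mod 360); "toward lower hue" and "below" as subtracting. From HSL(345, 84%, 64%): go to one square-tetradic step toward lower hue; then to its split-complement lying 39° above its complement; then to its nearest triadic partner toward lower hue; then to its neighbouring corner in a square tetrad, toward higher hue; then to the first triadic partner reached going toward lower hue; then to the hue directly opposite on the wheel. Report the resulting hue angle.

144°

square ↓ −90°: 345 − 90 = 255°
split-comp 39° ↑ +219°: 255 + 219 = 474 → 474 − 360 = 114°
triadic ↓ −120°: 114 − 120 = -6 → -6 + 360 = 354°
square ↑ +90°: 354 + 90 = 444 → 444 − 360 = 84°
triadic ↓ −120°: 84 − 120 = -36 → -36 + 360 = 324°
complement +180°: 324 + 180 = 504 → 504 − 360 = 144°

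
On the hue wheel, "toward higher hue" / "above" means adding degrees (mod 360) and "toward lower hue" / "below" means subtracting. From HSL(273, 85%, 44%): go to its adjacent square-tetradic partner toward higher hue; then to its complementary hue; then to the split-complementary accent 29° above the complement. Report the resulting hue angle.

square ↑ +90°: 273 + 90 = 363 → 363 − 360 = 3°
complement +180°: 3 + 180 = 183°
split-comp 29° ↑ +209°: 183 + 209 = 392 → 392 − 360 = 32°

32°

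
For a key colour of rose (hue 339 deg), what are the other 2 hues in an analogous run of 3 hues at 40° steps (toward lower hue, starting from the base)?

299° and 259°

Analogous hues sit every 40° along the wheel.
339 − 40 = 299°
339 − 80 = 259°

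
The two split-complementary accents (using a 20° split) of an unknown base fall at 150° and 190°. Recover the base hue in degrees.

350°

The accents sit 20° either side of the complement, so the complement is their short-arc midpoint on the wheel.
Short-arc midpoint of 150° and 190°: 170°.
Base is 180° from the complement: 170 − 180 = -10 → -10 + 360 = 350°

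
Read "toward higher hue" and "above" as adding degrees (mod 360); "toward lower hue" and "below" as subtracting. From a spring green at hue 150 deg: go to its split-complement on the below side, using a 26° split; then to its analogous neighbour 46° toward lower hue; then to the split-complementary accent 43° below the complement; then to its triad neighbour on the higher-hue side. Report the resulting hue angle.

155°

+154° (split-comp 26° ↓): 150 + 154 = 304°
−46° (analog 46° ↓): 304 − 46 = 258°
+137° (split-comp 43° ↓): 258 + 137 = 395 → 395 − 360 = 35°
+120° (triadic ↑): 35 + 120 = 155°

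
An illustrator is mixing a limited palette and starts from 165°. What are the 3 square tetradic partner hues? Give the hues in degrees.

255°, 345°, and 75°

165 + 90 = 255°
165 + 180 = 345°
165 + 270 = 435 → 435 − 360 = 75°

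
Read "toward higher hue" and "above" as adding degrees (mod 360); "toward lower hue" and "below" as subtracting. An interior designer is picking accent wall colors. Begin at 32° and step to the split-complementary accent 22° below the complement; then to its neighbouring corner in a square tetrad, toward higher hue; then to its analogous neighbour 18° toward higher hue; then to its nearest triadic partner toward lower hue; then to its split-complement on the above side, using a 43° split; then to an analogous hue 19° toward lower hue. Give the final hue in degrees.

32 + 158 = 190°   (split-comp 22° ↓)
190 + 90 = 280°   (square ↑)
280 + 18 = 298°   (analog 18° ↑)
298 − 120 = 178°   (triadic ↓)
178 + 223 = 401 → 401 − 360 = 41°   (split-comp 43° ↑)
41 − 19 = 22°   (analog 19° ↓)

22°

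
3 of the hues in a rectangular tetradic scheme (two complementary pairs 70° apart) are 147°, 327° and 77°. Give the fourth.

257°

A rectangular tetradic uses two complementary pairs 70° apart: offsets 0°, 70°, 180°, 250°.
Among {77°, 147°, 327°}, 327° and 147° are a 180° pair.
The remaining hue 77° needs its own complement: 77 + 180 = 257°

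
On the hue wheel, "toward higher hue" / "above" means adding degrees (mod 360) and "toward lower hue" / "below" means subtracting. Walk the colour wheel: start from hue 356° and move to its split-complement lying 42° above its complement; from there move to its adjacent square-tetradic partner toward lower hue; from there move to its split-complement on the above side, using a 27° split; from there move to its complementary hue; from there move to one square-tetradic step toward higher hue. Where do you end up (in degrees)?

245°

split-comp 42° ↑ +222°: 356 + 222 = 578 → 578 − 360 = 218°
square ↓ −90°: 218 − 90 = 128°
split-comp 27° ↑ +207°: 128 + 207 = 335°
complement +180°: 335 + 180 = 515 → 515 − 360 = 155°
square ↑ +90°: 155 + 90 = 245°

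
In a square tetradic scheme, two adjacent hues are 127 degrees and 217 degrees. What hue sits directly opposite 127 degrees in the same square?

A square tetradic scheme places four hues 90° apart; opposite corners are 180° apart.
127 + 180 = 307°

307°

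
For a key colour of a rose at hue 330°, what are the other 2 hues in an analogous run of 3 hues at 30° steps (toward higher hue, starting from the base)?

Analogous hues sit every 30° along the wheel.
330 + 30 = 360 → 360 − 360 = 0°
330 + 60 = 390 → 390 − 360 = 30°

0° and 30°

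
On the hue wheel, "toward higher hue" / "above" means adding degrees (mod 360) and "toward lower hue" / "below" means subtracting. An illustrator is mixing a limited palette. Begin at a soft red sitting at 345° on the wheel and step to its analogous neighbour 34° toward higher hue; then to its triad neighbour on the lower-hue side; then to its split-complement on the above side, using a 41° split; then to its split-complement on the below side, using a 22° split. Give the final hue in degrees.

278°

analog 34° ↑ +34°: 345 + 34 = 379 → 379 − 360 = 19°
triadic ↓ −120°: 19 − 120 = -101 → -101 + 360 = 259°
split-comp 41° ↑ +221°: 259 + 221 = 480 → 480 − 360 = 120°
split-comp 22° ↓ +158°: 120 + 158 = 278°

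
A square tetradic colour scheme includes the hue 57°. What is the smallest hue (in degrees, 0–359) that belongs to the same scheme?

A square tetradic scheme places four hues every 90°.
The full set through 57° is {57°, 147°, 237°, 327°}.

57°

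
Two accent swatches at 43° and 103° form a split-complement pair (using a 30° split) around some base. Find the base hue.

253°

The accents sit 30° either side of the complement, so the complement is their short-arc midpoint on the wheel.
Short-arc midpoint of 43° and 103°: 73°.
Base is 180° from the complement: 73 − 180 = -107 → -107 + 360 = 253°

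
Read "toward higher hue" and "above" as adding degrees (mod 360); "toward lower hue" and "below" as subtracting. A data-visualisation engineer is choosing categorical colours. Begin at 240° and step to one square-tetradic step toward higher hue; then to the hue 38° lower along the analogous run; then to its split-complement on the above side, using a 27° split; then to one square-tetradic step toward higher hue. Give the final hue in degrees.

229°

240 + 90 = 330°   (square ↑)
330 − 38 = 292°   (analog 38° ↓)
292 + 207 = 499 → 499 − 360 = 139°   (split-comp 27° ↑)
139 + 90 = 229°   (square ↑)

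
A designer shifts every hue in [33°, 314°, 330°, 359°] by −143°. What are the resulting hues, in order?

250°, 171°, 187°, 216°

33 − 143 = -110 → -110 + 360 = 250°
314 − 143 = 171°
330 − 143 = 187°
359 − 143 = 216°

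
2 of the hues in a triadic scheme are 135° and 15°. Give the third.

255°

A triad places three hues 120° apart.
The full set through 15° is {15°, 135°, 255°}.
Given {15°, 135°}, the missing hue is 255°.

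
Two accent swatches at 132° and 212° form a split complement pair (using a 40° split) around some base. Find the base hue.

352°

The accents sit 40° either side of the complement, so the complement is their short-arc midpoint on the wheel.
Short-arc midpoint of 132° and 212°: 172°.
Base is 180° from the complement: 172 − 180 = -8 → -8 + 360 = 352°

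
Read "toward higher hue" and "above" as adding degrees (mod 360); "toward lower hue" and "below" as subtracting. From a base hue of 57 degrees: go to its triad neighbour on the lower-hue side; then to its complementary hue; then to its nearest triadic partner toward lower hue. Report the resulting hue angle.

57 − 120 = -63 → -63 + 360 = 297°   (triadic ↓)
297 + 180 = 477 → 477 − 360 = 117°   (complement)
117 − 120 = -3 → -3 + 360 = 357°   (triadic ↓)

357°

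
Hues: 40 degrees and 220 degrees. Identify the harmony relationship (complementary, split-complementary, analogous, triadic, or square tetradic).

Sort the hues: 40°, 220°.
Successive gaps around the wheel: 180°, 180°.
Two hues 180° apart are complementary.

complementary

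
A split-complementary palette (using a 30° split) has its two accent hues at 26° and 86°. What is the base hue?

236°

The accents sit 30° either side of the complement, so the complement is their short-arc midpoint on the wheel.
Short-arc midpoint of 26° and 86°: 56°.
Base is 180° from the complement: 56 − 180 = -124 → -124 + 360 = 236°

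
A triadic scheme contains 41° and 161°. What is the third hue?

281°

A triad spaces three hues 120° apart.
The full set is {41°, 161°, 281°}.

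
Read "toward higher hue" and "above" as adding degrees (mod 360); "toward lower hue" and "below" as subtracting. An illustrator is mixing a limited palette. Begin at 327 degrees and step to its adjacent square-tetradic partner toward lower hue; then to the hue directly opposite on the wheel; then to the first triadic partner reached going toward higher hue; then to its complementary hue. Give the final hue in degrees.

square ↓ −90°: 327 − 90 = 237°
complement +180°: 237 + 180 = 417 → 417 − 360 = 57°
triadic ↑ +120°: 57 + 120 = 177°
complement +180°: 177 + 180 = 357°

357°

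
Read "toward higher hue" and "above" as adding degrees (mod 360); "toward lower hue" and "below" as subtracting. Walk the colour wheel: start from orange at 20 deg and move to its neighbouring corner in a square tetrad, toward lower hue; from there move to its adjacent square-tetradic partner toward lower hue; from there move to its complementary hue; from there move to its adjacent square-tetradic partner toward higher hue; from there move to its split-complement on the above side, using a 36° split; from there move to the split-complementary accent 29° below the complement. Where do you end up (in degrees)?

117°

20 − 90 = -70 → -70 + 360 = 290°   (square ↓)
290 − 90 = 200°   (square ↓)
200 + 180 = 380 → 380 − 360 = 20°   (complement)
20 + 90 = 110°   (square ↑)
110 + 216 = 326°   (split-comp 36° ↑)
326 + 151 = 477 → 477 − 360 = 117°   (split-comp 29° ↓)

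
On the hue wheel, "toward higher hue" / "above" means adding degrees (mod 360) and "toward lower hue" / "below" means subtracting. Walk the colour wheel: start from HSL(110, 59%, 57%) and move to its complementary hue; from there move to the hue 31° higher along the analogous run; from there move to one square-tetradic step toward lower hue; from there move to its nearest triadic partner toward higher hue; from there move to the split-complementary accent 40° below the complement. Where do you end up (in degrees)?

131°

complement +180°: 110 + 180 = 290°
analog 31° ↑ +31°: 290 + 31 = 321°
square ↓ −90°: 321 − 90 = 231°
triadic ↑ +120°: 231 + 120 = 351°
split-comp 40° ↓ +140°: 351 + 140 = 491 → 491 − 360 = 131°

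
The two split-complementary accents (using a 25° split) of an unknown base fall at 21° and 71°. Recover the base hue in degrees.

The accents sit 25° either side of the complement, so the complement is their short-arc midpoint on the wheel.
Short-arc midpoint of 21° and 71°: 46°.
Base is 180° from the complement: 46 − 180 = -134 → -134 + 360 = 226°

226°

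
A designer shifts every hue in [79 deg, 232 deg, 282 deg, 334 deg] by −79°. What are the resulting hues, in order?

0°, 153°, 203°, 255°

79 − 79 = 0°
232 − 79 = 153°
282 − 79 = 203°
334 − 79 = 255°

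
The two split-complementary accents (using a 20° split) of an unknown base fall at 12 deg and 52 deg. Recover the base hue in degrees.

212°

The accents sit 20° either side of the complement, so the complement is their short-arc midpoint on the wheel.
Short-arc midpoint of 12° and 52°: 32°.
Base is 180° from the complement: 32 − 180 = -148 → -148 + 360 = 212°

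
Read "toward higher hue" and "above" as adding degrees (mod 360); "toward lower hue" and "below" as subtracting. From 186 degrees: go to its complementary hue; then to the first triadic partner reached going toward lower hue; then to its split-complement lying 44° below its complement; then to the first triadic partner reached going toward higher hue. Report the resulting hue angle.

186 + 180 = 366 → 366 − 360 = 6°   (complement)
6 − 120 = -114 → -114 + 360 = 246°   (triadic ↓)
246 + 136 = 382 → 382 − 360 = 22°   (split-comp 44° ↓)
22 + 120 = 142°   (triadic ↑)

142°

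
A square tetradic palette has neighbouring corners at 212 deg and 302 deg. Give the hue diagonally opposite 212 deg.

32°

A square tetradic scheme places four hues 90° apart; opposite corners are 180° apart.
212 + 180 = 392 → 392 − 360 = 32°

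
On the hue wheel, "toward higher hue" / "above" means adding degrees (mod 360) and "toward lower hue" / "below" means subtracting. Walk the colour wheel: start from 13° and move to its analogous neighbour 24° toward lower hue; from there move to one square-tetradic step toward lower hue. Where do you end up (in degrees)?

analog 24° ↓ −24°: 13 − 24 = -11 → -11 + 360 = 349°
square ↓ −90°: 349 − 90 = 259°

259°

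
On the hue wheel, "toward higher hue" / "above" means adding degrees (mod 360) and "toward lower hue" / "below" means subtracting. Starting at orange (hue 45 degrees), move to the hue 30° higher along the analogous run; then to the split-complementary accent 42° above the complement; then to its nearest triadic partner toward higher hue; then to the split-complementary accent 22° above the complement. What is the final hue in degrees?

259°

45 + 30 = 75°   (analog 30° ↑)
75 + 222 = 297°   (split-comp 42° ↑)
297 + 120 = 417 → 417 − 360 = 57°   (triadic ↑)
57 + 202 = 259°   (split-comp 22° ↑)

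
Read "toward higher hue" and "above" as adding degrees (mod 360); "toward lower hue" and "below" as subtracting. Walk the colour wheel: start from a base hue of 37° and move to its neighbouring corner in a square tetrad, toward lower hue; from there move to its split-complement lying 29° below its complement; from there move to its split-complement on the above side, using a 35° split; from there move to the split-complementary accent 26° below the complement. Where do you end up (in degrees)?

37 − 90 = -53 → -53 + 360 = 307°   (square ↓)
307 + 151 = 458 → 458 − 360 = 98°   (split-comp 29° ↓)
98 + 215 = 313°   (split-comp 35° ↑)
313 + 154 = 467 → 467 − 360 = 107°   (split-comp 26° ↓)

107°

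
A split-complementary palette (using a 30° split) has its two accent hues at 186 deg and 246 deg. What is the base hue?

The accents sit 30° either side of the complement, so the complement is their short-arc midpoint on the wheel.
Short-arc midpoint of 186° and 246°: 216°.
Base is 180° from the complement: 216 − 180 = 36°

36°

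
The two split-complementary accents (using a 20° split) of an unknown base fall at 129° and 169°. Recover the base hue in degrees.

The accents sit 20° either side of the complement, so the complement is their short-arc midpoint on the wheel.
Short-arc midpoint of 129° and 169°: 149°.
Base is 180° from the complement: 149 − 180 = -31 → -31 + 360 = 329°

329°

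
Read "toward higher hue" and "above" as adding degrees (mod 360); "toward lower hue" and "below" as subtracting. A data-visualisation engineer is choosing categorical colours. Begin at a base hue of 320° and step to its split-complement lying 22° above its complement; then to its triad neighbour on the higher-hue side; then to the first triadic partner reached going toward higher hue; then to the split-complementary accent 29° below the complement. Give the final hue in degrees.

193°

+202° (split-comp 22° ↑): 320 + 202 = 522 → 522 − 360 = 162°
+120° (triadic ↑): 162 + 120 = 282°
+120° (triadic ↑): 282 + 120 = 402 → 402 − 360 = 42°
+151° (split-comp 29° ↓): 42 + 151 = 193°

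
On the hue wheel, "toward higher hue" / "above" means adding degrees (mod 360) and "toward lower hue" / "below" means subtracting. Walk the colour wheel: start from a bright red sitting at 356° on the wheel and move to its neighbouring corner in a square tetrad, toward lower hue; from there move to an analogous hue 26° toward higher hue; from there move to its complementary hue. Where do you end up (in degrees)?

−90° (square ↓): 356 − 90 = 266°
+26° (analog 26° ↑): 266 + 26 = 292°
+180° (complement): 292 + 180 = 472 → 472 − 360 = 112°

112°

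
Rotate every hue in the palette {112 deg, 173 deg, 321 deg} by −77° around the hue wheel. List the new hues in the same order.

112 − 77 = 35°
173 − 77 = 96°
321 − 77 = 244°

35°, 96°, 244°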